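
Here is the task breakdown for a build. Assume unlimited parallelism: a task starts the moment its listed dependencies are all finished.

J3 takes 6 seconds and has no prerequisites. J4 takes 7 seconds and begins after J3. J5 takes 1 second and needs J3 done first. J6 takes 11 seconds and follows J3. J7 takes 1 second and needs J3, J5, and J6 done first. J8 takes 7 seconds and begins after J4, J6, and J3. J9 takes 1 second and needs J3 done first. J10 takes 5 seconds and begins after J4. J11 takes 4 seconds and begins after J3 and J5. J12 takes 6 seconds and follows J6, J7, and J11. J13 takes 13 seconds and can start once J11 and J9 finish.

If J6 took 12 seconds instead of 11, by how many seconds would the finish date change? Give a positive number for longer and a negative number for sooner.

Critical path before the change: J3→J6→J7→J12 = 6+11+1+6 = 24 giving 24 seconds.
J6 is on the critical path; changing it to 12 makes that path 25 seconds.
No other chain overtakes it, so the finish is 25 seconds.
Change in finish: 25 − 24 = +1 seconds.

1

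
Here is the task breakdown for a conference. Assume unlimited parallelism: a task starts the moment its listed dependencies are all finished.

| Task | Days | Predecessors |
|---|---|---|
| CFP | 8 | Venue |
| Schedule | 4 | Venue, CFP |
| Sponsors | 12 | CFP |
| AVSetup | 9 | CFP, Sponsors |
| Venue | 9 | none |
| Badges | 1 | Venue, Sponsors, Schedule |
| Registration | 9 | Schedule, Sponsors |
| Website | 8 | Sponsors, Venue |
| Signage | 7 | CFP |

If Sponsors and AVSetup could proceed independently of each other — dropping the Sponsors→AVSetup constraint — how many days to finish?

38

Before: longest chain Venue→CFP→Sponsors→Registration = 9+8+12+9 = 38, finish 38.
Without Sponsors→AVSetup, AVSetup's earliest start moves from 29 to 17.
New critical path: Venue→CFP→Sponsors→Registration = 9+8+12+9 = 38 ⇒ 38 days.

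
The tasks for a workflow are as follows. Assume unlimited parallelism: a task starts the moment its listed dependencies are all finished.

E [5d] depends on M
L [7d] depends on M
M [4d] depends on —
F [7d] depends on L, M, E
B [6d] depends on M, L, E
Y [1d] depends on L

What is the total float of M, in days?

The longest chain is M→L→F = 4+7+7 = 18; overall finish 18 days.
M finishes as early as 4 and must finish by 4.
So M can slip 4 − 4 = 0 days.

0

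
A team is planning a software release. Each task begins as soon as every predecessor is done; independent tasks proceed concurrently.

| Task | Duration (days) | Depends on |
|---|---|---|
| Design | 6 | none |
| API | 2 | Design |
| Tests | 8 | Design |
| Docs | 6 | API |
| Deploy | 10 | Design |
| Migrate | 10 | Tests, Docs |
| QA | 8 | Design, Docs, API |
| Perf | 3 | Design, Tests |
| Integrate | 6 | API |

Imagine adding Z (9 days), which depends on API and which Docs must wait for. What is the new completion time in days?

33

Originally the project takes 24 days.
With Z inserted, Docs now waits for max(API, Z).
New critical path: Design→API→Z→Docs→Migrate = 6+2+9+6+10 = 33 ⇒ 33 days.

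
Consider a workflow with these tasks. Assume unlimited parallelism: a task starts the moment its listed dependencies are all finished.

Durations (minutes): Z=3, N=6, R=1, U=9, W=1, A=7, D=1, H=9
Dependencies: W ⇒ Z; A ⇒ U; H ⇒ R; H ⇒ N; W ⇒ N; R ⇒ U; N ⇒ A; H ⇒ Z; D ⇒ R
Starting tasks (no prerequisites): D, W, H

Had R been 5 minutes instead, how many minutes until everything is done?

Actual critical path: H→N→A→U = 9+6+7+9 = 31 ⇒ 31 minutes.
R has 12 minutes of float (longest path through it is 19).
No other chain overtakes it, so the finish is 31 minutes.

31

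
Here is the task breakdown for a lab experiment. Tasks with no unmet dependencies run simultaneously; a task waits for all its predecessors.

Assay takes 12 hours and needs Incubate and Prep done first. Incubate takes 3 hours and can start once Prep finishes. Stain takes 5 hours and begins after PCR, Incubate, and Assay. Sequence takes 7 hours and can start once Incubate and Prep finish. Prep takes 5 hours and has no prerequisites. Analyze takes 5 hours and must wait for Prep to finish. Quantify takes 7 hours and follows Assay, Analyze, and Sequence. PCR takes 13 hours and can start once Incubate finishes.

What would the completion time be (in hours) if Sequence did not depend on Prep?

27

Original critical path: Prep→Incubate→Assay→Quantify = 5+3+12+7 = 27 ⇒ 27 hours.
Dropping Prep→Sequence doesn't change Sequence's earliest start (8); another predecessor still binds.
After: Prep→Incubate→Assay→Quantify = 5+3+12+7 = 27 → 27 hours.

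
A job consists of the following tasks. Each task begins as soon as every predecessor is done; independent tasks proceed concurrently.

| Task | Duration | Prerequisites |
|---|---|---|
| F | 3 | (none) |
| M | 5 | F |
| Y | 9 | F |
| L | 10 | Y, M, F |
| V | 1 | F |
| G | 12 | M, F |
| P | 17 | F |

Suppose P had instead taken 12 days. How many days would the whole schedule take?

22

As given, the longest chain is F→Y→L = 3+9+10 = 22, so the finish is 22 days.
P is off the critical path — its longest chain is 20 days, giving 2 of slack.
No other chain overtakes it, so the finish is 22 days.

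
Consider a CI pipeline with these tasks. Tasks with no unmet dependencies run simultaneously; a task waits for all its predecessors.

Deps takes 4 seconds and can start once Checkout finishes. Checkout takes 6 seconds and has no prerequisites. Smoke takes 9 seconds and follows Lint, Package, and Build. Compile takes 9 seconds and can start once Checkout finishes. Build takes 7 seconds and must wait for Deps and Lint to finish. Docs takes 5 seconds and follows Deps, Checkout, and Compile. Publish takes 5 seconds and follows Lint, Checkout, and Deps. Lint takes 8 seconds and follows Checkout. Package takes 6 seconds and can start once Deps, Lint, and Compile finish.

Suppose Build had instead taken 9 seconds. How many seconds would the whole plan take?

32

The binding path is Checkout→Lint→Build→Smoke = 6+8+7+9 = 30; finish at 30 seconds.
Build is on the critical path; changing it to 9 makes that path 32 seconds.
No other chain overtakes it, so the finish is 32 seconds.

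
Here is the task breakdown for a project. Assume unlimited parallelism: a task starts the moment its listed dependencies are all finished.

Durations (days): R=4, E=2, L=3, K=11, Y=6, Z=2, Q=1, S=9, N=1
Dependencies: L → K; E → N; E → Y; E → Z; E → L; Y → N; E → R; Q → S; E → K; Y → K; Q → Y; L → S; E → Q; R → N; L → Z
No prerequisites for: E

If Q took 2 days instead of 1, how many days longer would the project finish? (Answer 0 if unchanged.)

1

The binding path is E→Q→Y→K = 2+1+6+11 = 20; finish at 20 days.
Q lies on that path, so at 2 days the path becomes 21 days.
That remains the longest chain; total 21 days.
Change in finish: 21 − 20 = +1 days.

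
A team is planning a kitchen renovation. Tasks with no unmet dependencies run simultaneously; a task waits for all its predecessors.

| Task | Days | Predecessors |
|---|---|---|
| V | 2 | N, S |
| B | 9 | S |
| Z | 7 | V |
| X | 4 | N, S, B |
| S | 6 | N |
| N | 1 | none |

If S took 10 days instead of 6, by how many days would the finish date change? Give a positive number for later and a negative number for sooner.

Baseline: N→S→B→X = 1+6+9+4 = 20 → 20 days.
Since S is critical, the +4 change carries straight to that chain (now 24 days).
The critical path is still N→S→B→X; finish is now 24 days.
Change in finish: 24 − 20 = +4 days.

4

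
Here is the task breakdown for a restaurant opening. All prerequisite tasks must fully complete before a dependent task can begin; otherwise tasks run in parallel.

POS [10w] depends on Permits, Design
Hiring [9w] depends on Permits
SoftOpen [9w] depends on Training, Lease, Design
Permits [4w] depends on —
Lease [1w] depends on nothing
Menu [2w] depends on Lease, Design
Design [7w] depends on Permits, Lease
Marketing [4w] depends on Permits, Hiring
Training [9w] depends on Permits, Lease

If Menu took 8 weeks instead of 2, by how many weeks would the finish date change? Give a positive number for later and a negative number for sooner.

0

Actual critical path: Permits→Training→SoftOpen = 4+9+9 = 22 ⇒ 22 weeks.
The longest path through Menu is only 13 weeks, so Menu has float 9.
No other chain overtakes it, so the finish is 22 weeks.
Change in finish: 22 − 22 = +0 weeks.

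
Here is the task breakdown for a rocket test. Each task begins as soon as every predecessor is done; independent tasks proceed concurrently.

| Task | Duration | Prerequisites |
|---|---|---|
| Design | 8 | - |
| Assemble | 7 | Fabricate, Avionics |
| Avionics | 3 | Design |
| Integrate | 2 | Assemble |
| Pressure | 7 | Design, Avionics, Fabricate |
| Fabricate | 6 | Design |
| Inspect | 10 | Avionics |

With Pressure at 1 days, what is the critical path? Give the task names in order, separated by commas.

As given, the longest chain is Design→Fabricate→Assemble→Integrate = 8+6+7+2 = 23, so the finish is 23 days.
Pressure is off the critical path — its longest chain is 21 days, giving 2 of slack.
No other chain overtakes it, so the finish is 23 days.

Design, Fabricate, Assemble, Integrate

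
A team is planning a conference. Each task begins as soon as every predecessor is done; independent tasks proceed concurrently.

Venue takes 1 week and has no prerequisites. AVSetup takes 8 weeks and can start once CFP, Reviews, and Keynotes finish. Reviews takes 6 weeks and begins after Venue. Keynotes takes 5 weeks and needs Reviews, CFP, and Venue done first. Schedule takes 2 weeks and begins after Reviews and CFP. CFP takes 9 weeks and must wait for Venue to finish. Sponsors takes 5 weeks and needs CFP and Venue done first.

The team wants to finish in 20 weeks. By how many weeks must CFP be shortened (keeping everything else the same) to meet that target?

3

Current finish: 23 weeks; target: 20.
CFP is on every critical path, so each week cut from CFP cuts the finish by one (this holds down to a finish of 20).
Need 23 − 20 = 3 weeks off CFP → CFP becomes 6 weeks, finish becomes 20.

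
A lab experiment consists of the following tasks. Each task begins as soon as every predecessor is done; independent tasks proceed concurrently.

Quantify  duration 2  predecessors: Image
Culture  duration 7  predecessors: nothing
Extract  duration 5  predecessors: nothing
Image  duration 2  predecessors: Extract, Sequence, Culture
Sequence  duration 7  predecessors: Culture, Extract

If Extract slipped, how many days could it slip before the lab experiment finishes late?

Culture→Sequence→Image→Quantify = 7+7+2+2 = 18 sets the makespan at 18 days.
Extract finishes as early as 5 and must finish by 7.
Slack of Extract = 2 − 0 = 2 days.

2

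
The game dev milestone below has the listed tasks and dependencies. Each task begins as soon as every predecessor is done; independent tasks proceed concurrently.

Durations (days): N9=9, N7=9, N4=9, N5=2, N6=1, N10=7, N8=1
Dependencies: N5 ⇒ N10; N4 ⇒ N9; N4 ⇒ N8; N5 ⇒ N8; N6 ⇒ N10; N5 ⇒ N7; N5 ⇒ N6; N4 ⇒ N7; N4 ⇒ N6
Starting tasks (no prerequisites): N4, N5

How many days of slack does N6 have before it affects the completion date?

Critical path: N4→N7 = 9+9 = 18, so the finish is 18 days.
Longest path through N6: 17 days (earliest finish 10, latest finish 11).
Float = 18 − 17 = 1.

1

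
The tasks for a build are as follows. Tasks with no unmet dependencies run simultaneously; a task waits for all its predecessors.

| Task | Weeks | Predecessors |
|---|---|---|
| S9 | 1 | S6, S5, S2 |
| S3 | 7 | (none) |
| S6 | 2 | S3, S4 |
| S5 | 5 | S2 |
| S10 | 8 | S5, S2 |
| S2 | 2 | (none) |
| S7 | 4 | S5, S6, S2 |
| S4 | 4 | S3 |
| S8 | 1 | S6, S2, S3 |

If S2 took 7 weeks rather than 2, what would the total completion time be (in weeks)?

20

As given, the longest chain is S3→S4→S6→S7 = 7+4+2+4 = 17, so the finish is 17 weeks.
The longest path through S2 is only 15 weeks, so S2 has float 2.
The binding chain switches to S2→S5→S10 = 7+5+8 = 20; finish 20 weeks.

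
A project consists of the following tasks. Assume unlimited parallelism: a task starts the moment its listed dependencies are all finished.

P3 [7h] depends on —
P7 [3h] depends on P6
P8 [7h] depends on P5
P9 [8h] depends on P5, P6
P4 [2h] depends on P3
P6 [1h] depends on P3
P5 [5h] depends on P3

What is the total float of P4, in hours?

11

P3→P5→P9 = 7+5+8 = 20 sets the makespan at 20 hours.
P4 finishes as early as 9 and must finish by 20.
Slack of P4 = 18 − 7 = 11 hours.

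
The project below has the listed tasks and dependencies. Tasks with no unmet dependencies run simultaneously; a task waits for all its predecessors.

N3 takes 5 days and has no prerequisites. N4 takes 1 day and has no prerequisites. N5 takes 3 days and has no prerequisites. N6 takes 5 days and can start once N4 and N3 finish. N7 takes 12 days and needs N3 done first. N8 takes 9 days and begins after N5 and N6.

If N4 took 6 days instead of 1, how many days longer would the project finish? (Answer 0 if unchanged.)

1

As given, the longest chain is N3→N6→N8 = 5+5+9 = 19, so the finish is 19 days.
N4 has 4 days of float (longest path through it is 15).
The binding chain switches to N4→N6→N8 = 6+5+9 = 20; finish 20 days.
Change in finish: 20 − 19 = +1 days.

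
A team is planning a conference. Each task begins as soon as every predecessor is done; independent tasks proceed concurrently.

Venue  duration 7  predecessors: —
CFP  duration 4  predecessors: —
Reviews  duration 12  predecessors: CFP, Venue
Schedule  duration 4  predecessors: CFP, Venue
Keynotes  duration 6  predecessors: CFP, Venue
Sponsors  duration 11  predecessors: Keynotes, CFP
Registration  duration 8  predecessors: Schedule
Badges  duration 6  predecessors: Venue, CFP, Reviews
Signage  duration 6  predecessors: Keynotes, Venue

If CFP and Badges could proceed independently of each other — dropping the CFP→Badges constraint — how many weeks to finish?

Original critical path: Venue→Reviews→Badges = 7+12+6 = 25 ⇒ 25 weeks.
Dropping CFP→Badges doesn't change Badges's earliest start (19); another predecessor still binds.
The longest chain is now Venue→Reviews→Badges = 7+12+6 = 25, so the project takes 25 weeks.

25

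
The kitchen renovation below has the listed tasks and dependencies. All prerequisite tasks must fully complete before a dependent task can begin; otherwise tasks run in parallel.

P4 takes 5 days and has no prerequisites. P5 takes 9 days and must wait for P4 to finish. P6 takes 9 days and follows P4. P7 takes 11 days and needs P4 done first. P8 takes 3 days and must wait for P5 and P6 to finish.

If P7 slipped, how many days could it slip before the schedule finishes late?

1

P4→P5→P8 = 5+9+3 = 17 sets the makespan at 17 days.
Longest path through P7: 16 days (earliest finish 16, latest finish 17).
Slack of P7 = 6 − 5 = 1 day.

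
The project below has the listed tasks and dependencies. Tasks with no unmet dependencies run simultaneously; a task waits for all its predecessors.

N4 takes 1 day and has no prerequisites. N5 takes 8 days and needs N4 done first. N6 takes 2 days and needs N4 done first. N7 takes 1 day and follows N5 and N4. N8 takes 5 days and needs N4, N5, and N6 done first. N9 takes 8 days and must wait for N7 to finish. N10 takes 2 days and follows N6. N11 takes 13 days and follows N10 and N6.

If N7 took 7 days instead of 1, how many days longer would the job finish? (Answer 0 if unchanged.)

6

Critical path before the change: N4→N5→N7→N9 = 1+8+1+8 = 18 giving 18 days.
N7 is on the critical path; changing it to 7 makes that path 24 days.
That remains the longest chain; total 24 days.
Change in finish: 24 − 18 = +6 days.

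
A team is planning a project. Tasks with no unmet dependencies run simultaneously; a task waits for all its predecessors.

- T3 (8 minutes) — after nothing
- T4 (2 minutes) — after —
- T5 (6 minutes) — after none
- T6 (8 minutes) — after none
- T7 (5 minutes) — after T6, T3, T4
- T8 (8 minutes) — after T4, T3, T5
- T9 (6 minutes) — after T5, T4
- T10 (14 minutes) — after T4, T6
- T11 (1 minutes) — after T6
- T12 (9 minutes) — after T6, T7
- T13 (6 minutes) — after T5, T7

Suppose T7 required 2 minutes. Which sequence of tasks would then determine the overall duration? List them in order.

The binding path is T3→T7→T12 = 8+5+9 = 22; finish at 22 minutes.
Since T7 is critical, the -3 change carries straight to that chain (now 19 minutes).
The binding chain switches to T6→T10 = 8+14 = 22; finish 22 minutes.

T6, T10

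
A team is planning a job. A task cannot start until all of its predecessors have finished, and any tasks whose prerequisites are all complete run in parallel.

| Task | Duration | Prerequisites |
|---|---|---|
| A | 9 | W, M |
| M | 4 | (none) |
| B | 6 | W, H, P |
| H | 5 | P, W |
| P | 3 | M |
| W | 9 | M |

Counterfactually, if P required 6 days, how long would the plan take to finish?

Critical path before the change: M→W→H→B = 4+9+5+6 = 24 giving 24 days.
P is off the critical path — its longest chain is 18 days, giving 6 of slack.
The critical path is still M→W→H→B; finish is now 24 days.

24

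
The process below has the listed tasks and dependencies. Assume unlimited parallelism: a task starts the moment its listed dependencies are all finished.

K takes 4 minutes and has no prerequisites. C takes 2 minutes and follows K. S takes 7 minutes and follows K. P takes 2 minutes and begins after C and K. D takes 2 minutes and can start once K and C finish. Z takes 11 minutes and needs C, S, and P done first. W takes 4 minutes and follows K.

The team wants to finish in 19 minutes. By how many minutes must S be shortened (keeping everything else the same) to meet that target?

3

Current finish: 22 minutes; target: 19.
S is on every critical path, so each minute cut from S cuts the finish by one (this holds down to a finish of 19).
Need 22 − 19 = 3 minutes off S → S becomes 4 minutes, finish becomes 19.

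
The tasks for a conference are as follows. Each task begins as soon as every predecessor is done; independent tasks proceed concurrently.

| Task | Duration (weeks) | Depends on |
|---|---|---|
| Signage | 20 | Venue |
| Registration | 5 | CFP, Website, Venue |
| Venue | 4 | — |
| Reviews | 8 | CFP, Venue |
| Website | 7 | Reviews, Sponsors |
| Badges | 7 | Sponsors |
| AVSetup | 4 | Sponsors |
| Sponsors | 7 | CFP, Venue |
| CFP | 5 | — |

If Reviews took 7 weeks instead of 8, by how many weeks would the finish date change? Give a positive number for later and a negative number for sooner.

The binding path is CFP→Reviews→Website→Registration = 5+8+7+5 = 25; finish at 25 weeks.
Reviews is on the critical path; changing it to 7 makes that path 24 weeks.
New critical path: Venue→Signage = 4+20 = 24 ⇒ 24 weeks.
Change in finish: 24 − 25 = -1 weeks.

-1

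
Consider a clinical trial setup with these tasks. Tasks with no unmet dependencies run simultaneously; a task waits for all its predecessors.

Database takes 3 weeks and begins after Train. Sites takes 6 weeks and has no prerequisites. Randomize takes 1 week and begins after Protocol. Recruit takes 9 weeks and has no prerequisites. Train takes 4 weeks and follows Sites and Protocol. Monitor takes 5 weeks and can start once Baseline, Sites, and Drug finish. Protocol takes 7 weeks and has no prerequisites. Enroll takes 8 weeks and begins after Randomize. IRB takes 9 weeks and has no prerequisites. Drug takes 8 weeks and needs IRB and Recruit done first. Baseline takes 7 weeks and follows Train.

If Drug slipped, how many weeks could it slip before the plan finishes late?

Critical path: Protocol→Train→Baseline→Monitor = 7+4+7+5 = 23, so the finish is 23 weeks.
Longest path through Drug: 22 weeks (earliest finish 17, latest finish 18).
So Drug can slip 18 − 17 = 1 week.

1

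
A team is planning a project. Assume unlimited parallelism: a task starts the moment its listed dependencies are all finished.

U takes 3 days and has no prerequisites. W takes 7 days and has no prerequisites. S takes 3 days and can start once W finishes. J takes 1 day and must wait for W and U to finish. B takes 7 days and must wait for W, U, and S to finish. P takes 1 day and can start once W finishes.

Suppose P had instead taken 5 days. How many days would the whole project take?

As given, the longest chain is W→S→B = 7+3+7 = 17, so the finish is 17 days.
P is off the critical path — its longest chain is 8 days, giving 9 of slack.
The critical path is still W→S→B; finish is now 17 days.

17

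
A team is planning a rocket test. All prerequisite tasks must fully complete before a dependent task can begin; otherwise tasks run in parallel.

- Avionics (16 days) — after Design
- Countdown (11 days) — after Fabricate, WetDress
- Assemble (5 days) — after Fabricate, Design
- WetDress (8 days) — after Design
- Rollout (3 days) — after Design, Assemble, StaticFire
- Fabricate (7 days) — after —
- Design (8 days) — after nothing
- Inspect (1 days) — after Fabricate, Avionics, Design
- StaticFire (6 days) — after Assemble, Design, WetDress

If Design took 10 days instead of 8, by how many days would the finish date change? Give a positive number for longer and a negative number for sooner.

2

Baseline: Design→WetDress→Countdown = 8+8+11 = 27 → 27 days.
Since Design is critical, the +2 change carries straight to that chain (now 29 days).
The critical path is still Design→WetDress→Countdown; finish is now 29 days.
Change in finish: 29 − 27 = +2 days.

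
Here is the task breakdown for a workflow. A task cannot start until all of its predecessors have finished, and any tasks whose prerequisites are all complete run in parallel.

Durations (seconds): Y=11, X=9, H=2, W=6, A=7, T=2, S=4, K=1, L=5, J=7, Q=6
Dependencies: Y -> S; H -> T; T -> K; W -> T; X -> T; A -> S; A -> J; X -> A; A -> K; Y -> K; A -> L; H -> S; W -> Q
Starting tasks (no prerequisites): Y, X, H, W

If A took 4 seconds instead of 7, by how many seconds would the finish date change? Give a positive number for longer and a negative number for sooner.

Critical path before the change: X→A→J = 9+7+7 = 23 giving 23 seconds.
A is on the critical path; changing it to 4 makes that path 20 seconds.
That remains the longest chain; total 20 seconds.
Change in finish: 20 − 23 = -3 seconds.

-3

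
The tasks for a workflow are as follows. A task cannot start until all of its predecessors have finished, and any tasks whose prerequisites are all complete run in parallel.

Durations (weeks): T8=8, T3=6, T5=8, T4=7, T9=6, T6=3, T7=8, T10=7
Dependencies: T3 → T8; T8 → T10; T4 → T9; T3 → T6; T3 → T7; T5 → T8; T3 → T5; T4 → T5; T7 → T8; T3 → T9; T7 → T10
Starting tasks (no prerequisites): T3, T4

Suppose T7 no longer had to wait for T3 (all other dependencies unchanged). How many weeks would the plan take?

Before: longest chain T4→T5→T8→T10 = 7+8+8+7 = 30, finish 30.
Without T3→T7, T7's earliest start moves from 6 to 0.
New critical path: T4→T5→T8→T10 = 7+8+8+7 = 30 ⇒ 30 weeks.

30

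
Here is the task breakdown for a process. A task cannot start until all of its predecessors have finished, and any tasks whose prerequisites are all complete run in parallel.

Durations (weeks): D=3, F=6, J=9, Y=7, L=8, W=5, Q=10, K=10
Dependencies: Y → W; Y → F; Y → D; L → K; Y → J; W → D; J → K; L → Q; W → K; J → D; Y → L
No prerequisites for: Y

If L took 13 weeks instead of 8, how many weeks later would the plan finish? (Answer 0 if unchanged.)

As given, the longest chain is Y→J→K = 7+9+10 = 26, so the finish is 26 weeks.
L is off the critical path — its longest chain is 25 weeks, giving 1 of slack.
The binding chain switches to Y→L→Q = 7+13+10 = 30; finish 30 weeks.
Change in finish: 30 − 26 = +4 weeks.

4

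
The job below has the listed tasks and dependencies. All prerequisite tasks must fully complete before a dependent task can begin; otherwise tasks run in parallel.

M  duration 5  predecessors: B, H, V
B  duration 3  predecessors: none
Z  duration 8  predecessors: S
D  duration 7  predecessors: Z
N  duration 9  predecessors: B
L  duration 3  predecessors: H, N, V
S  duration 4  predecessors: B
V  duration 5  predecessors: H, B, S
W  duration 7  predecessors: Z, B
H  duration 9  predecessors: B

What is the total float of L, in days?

2

B→H→V→M = 3+9+5+5 = 22 sets the makespan at 22 days.
Longest path through L: 20 days (earliest finish 20, latest finish 22).
Float = 22 − 20 = 2.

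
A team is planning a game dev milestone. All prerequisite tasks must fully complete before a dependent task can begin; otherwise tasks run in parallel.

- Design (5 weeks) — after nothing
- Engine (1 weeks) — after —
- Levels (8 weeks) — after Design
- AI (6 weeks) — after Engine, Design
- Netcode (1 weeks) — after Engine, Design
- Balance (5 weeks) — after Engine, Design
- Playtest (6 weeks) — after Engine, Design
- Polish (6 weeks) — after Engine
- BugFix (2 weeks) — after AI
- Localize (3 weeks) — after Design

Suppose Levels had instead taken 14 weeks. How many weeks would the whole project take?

Critical path before the change: Design→Levels = 5+8 = 13 giving 13 weeks.
Levels lies on that path, so at 14 weeks the path becomes 19 weeks.
That remains the longest chain; total 19 weeks.

19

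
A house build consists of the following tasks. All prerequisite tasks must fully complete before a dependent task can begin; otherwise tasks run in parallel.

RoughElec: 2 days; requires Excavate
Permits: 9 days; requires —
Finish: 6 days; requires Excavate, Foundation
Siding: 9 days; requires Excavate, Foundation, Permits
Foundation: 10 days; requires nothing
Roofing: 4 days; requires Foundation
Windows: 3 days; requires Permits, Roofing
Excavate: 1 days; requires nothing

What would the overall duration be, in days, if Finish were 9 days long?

19

Baseline: Foundation→Siding = 10+9 = 19 → 19 days.
Finish has 3 days of float (longest path through it is 16).
The critical path is still Foundation→Siding; finish is now 19 days.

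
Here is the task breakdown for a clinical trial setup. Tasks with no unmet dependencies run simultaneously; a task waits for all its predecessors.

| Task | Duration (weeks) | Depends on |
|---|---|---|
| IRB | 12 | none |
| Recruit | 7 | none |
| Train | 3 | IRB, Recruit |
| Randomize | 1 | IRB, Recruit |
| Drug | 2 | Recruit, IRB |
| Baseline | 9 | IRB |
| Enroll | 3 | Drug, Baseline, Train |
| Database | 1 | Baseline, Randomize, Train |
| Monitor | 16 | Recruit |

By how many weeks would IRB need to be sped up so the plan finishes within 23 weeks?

1

Current finish: 24 weeks; target: 23.
IRB is on every critical path, so each week cut from IRB cuts the finish by one (this holds down to a finish of 23).
Need 24 − 23 = 1 week off IRB → IRB becomes 11 weeks, finish becomes 23.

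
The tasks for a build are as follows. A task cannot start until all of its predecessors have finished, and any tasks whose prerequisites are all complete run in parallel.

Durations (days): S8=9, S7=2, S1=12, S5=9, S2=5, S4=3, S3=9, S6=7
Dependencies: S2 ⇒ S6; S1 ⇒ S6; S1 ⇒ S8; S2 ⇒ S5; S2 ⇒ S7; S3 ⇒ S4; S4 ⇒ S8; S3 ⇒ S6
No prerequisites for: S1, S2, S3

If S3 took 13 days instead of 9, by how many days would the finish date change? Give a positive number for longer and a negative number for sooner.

4

Critical path before the change: S3→S4→S8 = 9+3+9 = 21 giving 21 days.
S3 lies on that path, so at 13 days the path becomes 25 days.
The critical path is still S3→S4→S8; finish is now 25 days.
Change in finish: 25 − 21 = +4 days.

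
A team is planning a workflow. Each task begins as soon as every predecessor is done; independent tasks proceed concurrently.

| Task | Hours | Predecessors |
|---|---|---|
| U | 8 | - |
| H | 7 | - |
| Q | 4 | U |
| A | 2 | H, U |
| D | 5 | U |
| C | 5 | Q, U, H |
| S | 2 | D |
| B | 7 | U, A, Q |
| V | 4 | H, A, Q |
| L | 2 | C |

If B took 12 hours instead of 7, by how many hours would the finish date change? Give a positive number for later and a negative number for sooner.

5

As given, the longest chain is U→Q→B = 8+4+7 = 19, so the finish is 19 hours.
Since B is critical, the +5 change carries straight to that chain (now 24 hours).
No other chain overtakes it, so the finish is 24 hours.
Change in finish: 24 − 19 = +5 hours.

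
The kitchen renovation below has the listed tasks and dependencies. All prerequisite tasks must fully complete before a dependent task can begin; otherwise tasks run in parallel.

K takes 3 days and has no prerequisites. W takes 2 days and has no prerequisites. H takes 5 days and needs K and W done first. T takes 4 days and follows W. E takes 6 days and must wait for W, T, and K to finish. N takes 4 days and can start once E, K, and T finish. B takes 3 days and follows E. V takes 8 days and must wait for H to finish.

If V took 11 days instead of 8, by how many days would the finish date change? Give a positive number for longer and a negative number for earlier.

Critical path before the change: K→H→V = 3+5+8 = 16 giving 16 days.
V is on the critical path; changing it to 11 makes that path 19 days.
That remains the longest chain; total 19 days.
Change in finish: 19 − 16 = +3 days.

3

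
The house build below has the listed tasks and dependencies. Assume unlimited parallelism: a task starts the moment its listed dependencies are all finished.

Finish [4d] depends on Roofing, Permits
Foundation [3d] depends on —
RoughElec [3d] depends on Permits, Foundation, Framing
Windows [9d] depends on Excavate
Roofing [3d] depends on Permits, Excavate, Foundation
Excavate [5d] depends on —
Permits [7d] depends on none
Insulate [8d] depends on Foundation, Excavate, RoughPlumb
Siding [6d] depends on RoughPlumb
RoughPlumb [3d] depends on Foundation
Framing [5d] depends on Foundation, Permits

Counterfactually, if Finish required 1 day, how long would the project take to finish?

15

Critical path before the change: Permits→Framing→RoughElec = 7+5+3 = 15 giving 15 days.
Finish is off the critical path — its longest chain is 14 days, giving 1 of slack.
No other chain overtakes it, so the finish is 15 days.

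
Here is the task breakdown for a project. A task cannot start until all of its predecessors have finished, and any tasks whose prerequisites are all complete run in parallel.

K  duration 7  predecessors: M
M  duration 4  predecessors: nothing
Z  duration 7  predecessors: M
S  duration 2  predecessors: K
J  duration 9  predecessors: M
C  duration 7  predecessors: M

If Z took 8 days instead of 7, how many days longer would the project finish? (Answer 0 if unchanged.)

Actual critical path: M→J = 4+9 = 13 ⇒ 13 days.
The longest path through Z is only 11 days, so Z has float 2.
The critical path is still M→J; finish is now 13 days.
Change in finish: 13 − 13 = +0 days.

0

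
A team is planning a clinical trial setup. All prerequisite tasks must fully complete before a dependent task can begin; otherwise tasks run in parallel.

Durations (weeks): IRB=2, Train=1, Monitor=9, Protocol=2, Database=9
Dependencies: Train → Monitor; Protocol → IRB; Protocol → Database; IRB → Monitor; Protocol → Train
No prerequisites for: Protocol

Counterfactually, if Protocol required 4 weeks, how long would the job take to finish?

15

Critical path before the change: Protocol→IRB→Monitor = 2+2+9 = 13 giving 13 weeks.
Protocol lies on that path, so at 4 weeks the path becomes 15 weeks.
No other chain overtakes it, so the finish is 15 weeks.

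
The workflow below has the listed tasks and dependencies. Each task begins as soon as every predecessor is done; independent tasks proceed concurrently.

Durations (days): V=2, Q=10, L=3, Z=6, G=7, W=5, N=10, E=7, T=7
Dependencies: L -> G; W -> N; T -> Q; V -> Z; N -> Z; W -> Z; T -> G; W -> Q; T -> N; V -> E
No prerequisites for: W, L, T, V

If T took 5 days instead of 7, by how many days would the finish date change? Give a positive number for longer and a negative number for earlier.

-2

Baseline: T→N→Z = 7+10+6 = 23 → 23 days.
Since T is critical, the -2 change carries straight to that chain (now 21 days).
Now W→N→Z = 5+10+6 = 21 is longest, so the finish becomes 21 days.
Change in finish: 21 − 23 = -2 days.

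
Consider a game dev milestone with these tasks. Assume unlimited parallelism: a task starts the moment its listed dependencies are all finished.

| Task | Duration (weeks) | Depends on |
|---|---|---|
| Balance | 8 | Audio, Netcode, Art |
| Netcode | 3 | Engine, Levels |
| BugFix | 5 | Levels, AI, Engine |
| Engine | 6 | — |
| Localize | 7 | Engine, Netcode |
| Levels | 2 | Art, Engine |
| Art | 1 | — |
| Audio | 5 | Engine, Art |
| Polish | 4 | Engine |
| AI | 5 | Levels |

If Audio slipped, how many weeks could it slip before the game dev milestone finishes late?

0

Critical path: Engine→Levels→Netcode→Balance = 6+2+3+8 = 19, so the finish is 19 weeks.
Longest path through Audio: 19 weeks (earliest finish 11, latest finish 11).
Slack of Audio = 6 − 6 = 0 weeks.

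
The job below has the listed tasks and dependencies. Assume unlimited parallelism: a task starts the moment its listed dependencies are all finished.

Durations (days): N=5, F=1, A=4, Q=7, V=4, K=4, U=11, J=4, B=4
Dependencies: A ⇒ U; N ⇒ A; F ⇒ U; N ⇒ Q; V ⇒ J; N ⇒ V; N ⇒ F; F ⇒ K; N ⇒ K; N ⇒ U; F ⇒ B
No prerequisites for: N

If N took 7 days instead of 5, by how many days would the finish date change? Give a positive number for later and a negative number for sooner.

2

Baseline: N→A→U = 5+4+11 = 20 → 20 days.
N lies on that path, so at 7 days the path becomes 22 days.
That remains the longest chain; total 22 days.
Change in finish: 22 − 20 = +2 days.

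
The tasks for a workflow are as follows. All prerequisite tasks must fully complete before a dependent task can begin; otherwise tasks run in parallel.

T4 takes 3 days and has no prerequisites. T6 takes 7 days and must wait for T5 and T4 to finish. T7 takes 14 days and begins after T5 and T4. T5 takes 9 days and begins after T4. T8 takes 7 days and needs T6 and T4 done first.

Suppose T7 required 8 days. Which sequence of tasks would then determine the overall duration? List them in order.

As given, the longest chain is T4→T5→T7 = 3+9+14 = 26, so the finish is 26 days.
Since T7 is critical, the -6 change carries straight to that chain (now 20 days).
Now T4→T5→T6→T8 = 3+9+7+7 = 26 is longest, so the finish becomes 26 days.

T4, T5, T6, T8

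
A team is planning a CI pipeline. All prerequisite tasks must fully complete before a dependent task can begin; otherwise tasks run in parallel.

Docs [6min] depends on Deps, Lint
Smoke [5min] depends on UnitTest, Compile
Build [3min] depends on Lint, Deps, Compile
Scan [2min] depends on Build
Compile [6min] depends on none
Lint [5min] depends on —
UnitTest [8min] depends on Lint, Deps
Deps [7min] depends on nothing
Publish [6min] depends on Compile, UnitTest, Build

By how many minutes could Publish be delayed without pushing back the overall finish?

0

The longest chain is Deps→UnitTest→Publish = 7+8+6 = 21; overall finish 21 minutes.
Publish finishes as early as 21 and must finish by 21.
So Publish can slip 21 − 21 = 0 minutes.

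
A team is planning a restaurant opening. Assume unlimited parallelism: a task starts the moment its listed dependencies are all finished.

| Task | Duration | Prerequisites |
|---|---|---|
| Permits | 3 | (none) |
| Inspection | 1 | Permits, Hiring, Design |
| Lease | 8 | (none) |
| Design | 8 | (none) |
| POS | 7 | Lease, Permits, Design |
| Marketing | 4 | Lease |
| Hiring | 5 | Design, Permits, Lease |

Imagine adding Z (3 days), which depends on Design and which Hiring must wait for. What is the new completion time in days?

Originally the restaurant opening takes 15 days.
With Z inserted, Hiring now waits for max(Design, Permits, Lease, Z).
New critical path: Design→Z→Hiring→Inspection = 8+3+5+1 = 17 ⇒ 17 days.

17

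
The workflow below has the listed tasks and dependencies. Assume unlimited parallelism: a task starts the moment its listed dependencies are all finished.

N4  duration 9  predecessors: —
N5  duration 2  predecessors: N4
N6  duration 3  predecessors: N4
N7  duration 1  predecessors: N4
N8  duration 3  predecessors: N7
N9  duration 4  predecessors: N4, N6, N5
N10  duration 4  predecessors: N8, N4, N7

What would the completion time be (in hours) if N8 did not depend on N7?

16

With the dependency in place, N4→N7→N8→N10 = 9+1+3+4 = 17 sets the finish at 17 hours.
Without N7→N8, N8's earliest start moves from 10 to 0.
The longest chain is now N4→N6→N9 = 9+3+4 = 16, so the project takes 16 hours.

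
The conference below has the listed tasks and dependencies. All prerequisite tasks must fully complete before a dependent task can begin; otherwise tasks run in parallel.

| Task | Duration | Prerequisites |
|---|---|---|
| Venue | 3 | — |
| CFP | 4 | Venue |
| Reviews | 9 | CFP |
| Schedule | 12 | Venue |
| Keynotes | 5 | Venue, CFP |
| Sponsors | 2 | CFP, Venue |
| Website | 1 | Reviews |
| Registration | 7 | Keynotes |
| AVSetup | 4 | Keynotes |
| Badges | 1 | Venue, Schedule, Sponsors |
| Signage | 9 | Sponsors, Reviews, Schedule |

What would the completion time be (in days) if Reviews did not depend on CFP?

24

Before: longest chain Venue→CFP→Reviews→Signage = 3+4+9+9 = 25, finish 25.
Without CFP→Reviews, Reviews's earliest start moves from 7 to 0.
After: Venue→Schedule→Signage = 3+12+9 = 24 → 24 days.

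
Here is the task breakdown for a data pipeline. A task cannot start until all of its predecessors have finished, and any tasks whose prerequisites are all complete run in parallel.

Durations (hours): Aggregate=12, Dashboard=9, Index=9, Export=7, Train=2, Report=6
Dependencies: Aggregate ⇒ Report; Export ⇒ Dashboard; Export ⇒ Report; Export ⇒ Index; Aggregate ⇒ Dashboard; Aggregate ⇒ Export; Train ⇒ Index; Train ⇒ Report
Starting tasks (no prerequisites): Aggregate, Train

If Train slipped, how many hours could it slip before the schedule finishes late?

17

Aggregate→Export→Index = 12+7+9 = 28 sets the makespan at 28 hours.
The longest chain containing Train totals 11 hours.
Float = 28 − 11 = 17.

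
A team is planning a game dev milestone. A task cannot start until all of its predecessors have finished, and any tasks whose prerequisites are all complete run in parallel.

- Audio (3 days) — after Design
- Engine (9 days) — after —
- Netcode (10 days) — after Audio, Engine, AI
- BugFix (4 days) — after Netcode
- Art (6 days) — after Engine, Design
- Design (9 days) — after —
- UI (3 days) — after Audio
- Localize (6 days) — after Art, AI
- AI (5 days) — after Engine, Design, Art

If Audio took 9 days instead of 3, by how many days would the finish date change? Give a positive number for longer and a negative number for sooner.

Critical path before the change: Design→Art→AI→Netcode→BugFix = 9+6+5+10+4 = 34 giving 34 days.
Audio has 8 days of float (longest path through it is 26).
That remains the longest chain; total 34 days.
Change in finish: 34 − 34 = +0 days.

0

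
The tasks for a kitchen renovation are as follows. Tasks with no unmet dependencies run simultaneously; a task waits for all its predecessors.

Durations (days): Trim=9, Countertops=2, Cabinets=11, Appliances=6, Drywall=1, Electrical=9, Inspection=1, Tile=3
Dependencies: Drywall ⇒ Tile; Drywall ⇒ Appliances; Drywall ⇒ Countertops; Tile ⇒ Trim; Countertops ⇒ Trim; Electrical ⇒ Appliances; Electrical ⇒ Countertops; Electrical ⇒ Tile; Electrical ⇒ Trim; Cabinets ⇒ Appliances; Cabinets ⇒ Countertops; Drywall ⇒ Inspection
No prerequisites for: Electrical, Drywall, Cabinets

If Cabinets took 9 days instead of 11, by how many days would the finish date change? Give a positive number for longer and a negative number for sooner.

Critical path before the change: Cabinets→Countertops→Trim = 11+2+9 = 22 giving 22 days.
Cabinets lies on that path, so at 9 days the path becomes 20 days.
The binding chain switches to Electrical→Tile→Trim = 9+3+9 = 21; finish 21 days.
Change in finish: 21 − 22 = -1 days.

-1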